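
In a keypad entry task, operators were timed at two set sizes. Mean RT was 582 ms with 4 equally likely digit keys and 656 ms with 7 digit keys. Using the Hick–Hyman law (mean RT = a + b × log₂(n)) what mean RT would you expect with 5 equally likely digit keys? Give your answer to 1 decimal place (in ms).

611.5 ms

RT is linear in log₂ n, so two points fix the line:
  b = (656 − 582) / (log₂ 7 − log₂ 4) = 74 / (2.8074 − 2) = 91.657 ms/bit
  a = 582 − 91.657 × 2 = 398.685 ms
Then RT(5) = 398.685 + 91.657 × log₂ 5 = 398.685 + 91.657 × 2.3219 ≈ 611.507 ms.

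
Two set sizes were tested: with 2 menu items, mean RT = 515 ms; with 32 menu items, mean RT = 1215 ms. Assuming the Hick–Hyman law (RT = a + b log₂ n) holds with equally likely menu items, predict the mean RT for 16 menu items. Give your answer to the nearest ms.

RT is linear in log₂ n, so two points fix the line:
  b = (1215 − 515) / (log₂ 32 − log₂ 2) = 700 / (5 − 1) = 175 ms/bit
  a = 515 − 175 × 1 = 340 ms
Then RT(16) = 340 + 175 × log₂ 16 = 340 + 175 × 4 ≈ 1040.000 ms.

1040 ms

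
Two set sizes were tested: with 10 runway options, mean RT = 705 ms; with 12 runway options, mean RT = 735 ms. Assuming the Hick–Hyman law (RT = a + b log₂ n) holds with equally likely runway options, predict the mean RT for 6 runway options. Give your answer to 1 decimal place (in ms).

RT is linear in log₂ n, so two points fix the line:
  b = (735 − 705) / (log₂ 12 − log₂ 10) = 30 / (3.5850 − 3.3219) = 114.054 ms/bit
  a = 705 − 114.054 × 3.3219 = 326.122 ms
Then RT(6) = 326.122 + 114.054 × log₂ 6 = 326.122 + 114.054 × 2.5850 ≈ 620.946 ms.

620.9 ms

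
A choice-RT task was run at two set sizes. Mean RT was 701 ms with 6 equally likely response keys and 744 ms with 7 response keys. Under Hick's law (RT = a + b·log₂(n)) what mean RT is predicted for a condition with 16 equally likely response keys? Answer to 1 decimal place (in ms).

974.6 ms

RT is linear in log₂ n, so two points fix the line:
  b = (744 − 701) / (log₂ 7 − log₂ 6) = 43 / (2.8074 − 2.5850) = 193.352 ms/bit
  a = 701 − 193.352 × 2.5850 = 201.193 ms
Then RT(16) = 201.193 + 193.352 × log₂ 16 = 201.193 + 193.352 × 4 ≈ 974.600 ms.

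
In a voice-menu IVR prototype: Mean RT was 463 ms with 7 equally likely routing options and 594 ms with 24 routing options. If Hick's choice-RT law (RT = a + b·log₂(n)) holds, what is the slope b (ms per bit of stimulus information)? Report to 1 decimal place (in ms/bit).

73.7 ms/bit

b = (RT₂ − RT₁)/(log₂ n₂ − log₂ n₁) = (594 − 463)/(4.5850 − 2.8074) = 73.695 ms/bit.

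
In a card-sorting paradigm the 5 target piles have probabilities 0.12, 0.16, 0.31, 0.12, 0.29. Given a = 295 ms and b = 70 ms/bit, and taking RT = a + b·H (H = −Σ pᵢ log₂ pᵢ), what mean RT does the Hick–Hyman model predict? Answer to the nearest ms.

449 ms

H = 0.12·log₂(1/0.12) + 0.16·log₂(1/0.16) + 0.31·log₂(1/0.31) + 0.12·log₂(1/0.12) + 0.29·log₂(1/0.29) = 2.1988 bits.
RT = 295 + 70 × 2.1988 = 448.92 ms.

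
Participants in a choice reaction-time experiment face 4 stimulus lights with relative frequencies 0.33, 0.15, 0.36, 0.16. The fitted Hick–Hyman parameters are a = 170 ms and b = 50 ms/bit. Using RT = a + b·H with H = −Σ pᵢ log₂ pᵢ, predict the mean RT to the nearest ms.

H = 0.33·log₂(1/0.33) + 0.15·log₂(1/0.15) + 0.36·log₂(1/0.36) + 0.16·log₂(1/0.16) = 1.8920 bits.
RT = 170 + 50 × 1.8920 = 264.60 ms.

265 ms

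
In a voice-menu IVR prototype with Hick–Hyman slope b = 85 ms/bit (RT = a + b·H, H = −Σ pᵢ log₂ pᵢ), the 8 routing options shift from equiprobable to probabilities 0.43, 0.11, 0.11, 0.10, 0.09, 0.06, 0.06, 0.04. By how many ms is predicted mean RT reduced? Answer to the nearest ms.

The RT saving is b·ΔH. Equiprobable H₀ = log₂(8) = 3.0000 bits; with the given probabilities H = 2.5418 bits.
b·(H₀ − H) = 85 × (3.0000 − 2.5418) = 38.95 ms.

39 ms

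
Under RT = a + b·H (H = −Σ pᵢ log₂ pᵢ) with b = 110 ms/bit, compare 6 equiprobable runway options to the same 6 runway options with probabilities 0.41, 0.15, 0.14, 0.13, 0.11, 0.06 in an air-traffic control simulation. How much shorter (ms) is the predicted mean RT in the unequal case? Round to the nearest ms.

The RT saving is b·ΔH. Equiprobable H₀ = log₂(6) = 2.5850 bits; with the given probabilities H = 2.3115 bits.
b·(H₀ − H) = 110 × (2.5850 − 2.3115) = 30.08 ms.

30 ms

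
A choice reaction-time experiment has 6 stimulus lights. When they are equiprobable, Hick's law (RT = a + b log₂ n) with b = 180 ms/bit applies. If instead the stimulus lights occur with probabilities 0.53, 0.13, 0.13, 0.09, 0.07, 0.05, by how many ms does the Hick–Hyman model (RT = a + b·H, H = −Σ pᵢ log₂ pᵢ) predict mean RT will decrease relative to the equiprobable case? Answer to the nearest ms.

Equiprobable entropy H₀ = log₂ 6 = 2.5850 bits.
Skewed entropy H = −Σ pᵢ log₂ pᵢ = 2.0480 bits.
ΔRT = b·(H₀ − H) = 180 × 0.5369 = 96.65 ms.

97 ms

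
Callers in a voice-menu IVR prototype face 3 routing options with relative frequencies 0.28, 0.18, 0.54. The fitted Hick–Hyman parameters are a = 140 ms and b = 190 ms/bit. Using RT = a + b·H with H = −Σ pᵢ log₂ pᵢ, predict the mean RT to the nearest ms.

414 ms

H = 0.28·log₂(1/0.28) + 0.18·log₂(1/0.18) + 0.54·log₂(1/0.54) = 1.4396 bits.
RT = 140 + 190 × 1.4396 = 413.52 ms.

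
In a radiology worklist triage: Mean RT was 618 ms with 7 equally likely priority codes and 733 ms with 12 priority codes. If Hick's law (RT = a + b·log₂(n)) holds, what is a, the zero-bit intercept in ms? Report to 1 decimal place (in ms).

202.8 ms

Slope: b = (733 − 618) / (log₂ 12 − log₂ 7) = 115/0.7776 = 147.890 ms/bit.
a = RT₁ − b·log₂ n₁ = 618 − 147.890 × 2.8074 = 202.822 ms.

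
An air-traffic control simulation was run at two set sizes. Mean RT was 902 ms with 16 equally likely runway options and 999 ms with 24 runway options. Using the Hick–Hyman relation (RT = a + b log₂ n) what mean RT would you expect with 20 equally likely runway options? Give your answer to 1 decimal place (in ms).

With log₂ n on the abscissa the relation is linear; from the two conditions:
  b = (999 − 902) / (log₂ 24 − log₂ 16) = 97 / (4.5850 − 4) = 165.823 ms/bit
  a = 902 − 165.823 × 4 = 238.710 ms
Then RT(20) = 238.710 + 165.823 × log₂ 20 = 238.710 + 165.823 × 4.3219 ≈ 955.383 ms.

955.4 ms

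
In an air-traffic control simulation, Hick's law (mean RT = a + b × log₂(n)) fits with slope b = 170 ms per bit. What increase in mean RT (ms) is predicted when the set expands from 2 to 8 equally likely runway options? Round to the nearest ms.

The intercept a cancels: ΔRT = b·(log₂ n₂ − log₂ n₁) = b·log₂(n₂/n₁).
log₂(8) − log₂(2) = log₂(8/2) = log₂(4) = 2.
ΔRT = 170 × 2.0000 = 340.000 ms.

340 ms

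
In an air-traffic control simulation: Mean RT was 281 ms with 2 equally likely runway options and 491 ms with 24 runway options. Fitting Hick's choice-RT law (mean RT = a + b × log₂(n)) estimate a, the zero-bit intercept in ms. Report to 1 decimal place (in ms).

222.4 ms

b = (RT₂ − RT₁)/(log₂ n₂ − log₂ n₁) = (491 − 281)/(4.5850 − 1) = 58.578 ms/bit.
a = RT₁ − b·log₂ n₁ = 281 − 58.578 × 1 = 222.422 ms.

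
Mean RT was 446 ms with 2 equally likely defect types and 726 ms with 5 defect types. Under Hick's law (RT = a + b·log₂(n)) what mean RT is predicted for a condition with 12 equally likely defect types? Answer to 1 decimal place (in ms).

993.5 ms

RT is linear in log₂ n, so two points fix the line:
  b = (726 − 446) / (log₂ 5 − log₂ 2) = 280 / (2.3219 − 1) = 211.812 ms/bit
  a = 446 − 211.812 × 1 = 234.188 ms
Then RT(12) = 234.188 + 211.812 × log₂ 12 = 234.188 + 211.812 × 3.5850 ≈ 993.526 ms.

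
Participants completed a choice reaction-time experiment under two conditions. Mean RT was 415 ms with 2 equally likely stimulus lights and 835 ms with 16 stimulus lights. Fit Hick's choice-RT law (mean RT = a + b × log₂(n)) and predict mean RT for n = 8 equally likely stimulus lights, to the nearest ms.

695 ms

Fit slope and intercept:
  b = (835 − 415) / (log₂ 16 − log₂ 2) = 420 / (4 − 1) = 140 ms/bit
  a = 415 − 140 × 1 = 275 ms
Then RT(8) = 275 + 140 × log₂ 8 = 275 + 140 × 3 ≈ 695.000 ms.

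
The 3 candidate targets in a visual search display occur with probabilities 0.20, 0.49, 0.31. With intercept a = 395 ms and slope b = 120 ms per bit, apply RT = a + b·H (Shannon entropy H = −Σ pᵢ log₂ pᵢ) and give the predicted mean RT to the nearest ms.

Entropy contributions −pᵢ log₂ pᵢ: 0.4644, 0.5043, 0.5238; sum H = 1.4925 bits.
RT = a + bH = 395 + 120·1.4925 = 574.10 ms.

574 ms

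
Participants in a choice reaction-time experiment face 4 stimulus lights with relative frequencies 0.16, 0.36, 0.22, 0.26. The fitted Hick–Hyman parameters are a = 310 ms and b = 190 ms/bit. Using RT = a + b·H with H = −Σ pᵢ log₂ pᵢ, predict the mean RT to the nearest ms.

679 ms

H = 0.16·log₂(1/0.16) + 0.36·log₂(1/0.36) + 0.22·log₂(1/0.22) + 0.26·log₂(1/0.26) = 1.9395 bits.
RT = 310 + 190 × 1.9395 = 678.50 ms.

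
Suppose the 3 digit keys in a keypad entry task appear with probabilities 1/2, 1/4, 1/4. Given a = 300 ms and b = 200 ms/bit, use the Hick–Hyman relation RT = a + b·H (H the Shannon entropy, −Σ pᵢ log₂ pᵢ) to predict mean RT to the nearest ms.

600 ms

Each term −pᵢ log₂ pᵢ: 0.5·1 + 0.25·2 + 0.25·2; summed, H = 1.500 bits.
Mean RT = a + bH = 300 + 200·1.500 = 600.00 ms.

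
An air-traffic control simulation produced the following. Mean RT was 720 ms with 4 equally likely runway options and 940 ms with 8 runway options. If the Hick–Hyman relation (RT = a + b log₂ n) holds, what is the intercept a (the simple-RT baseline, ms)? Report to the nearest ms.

Slope: b = (940 − 720) / (log₂ 8 − log₂ 4) = 220/1.0000 = 220 ms/bit.
Intercept: a = 720 − 220·log₂(4) = 280.000 ms.

280 ms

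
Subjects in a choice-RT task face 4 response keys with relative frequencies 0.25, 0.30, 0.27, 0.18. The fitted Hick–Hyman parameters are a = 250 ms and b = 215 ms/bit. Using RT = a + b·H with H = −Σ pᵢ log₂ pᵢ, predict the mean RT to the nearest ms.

Entropy contributions −pᵢ log₂ pᵢ: 0.5000, 0.5211, 0.5100, 0.4453; sum H = 1.9764 bits.
RT = a + bH = 250 + 215·1.9764 = 674.93 ms.

675 ms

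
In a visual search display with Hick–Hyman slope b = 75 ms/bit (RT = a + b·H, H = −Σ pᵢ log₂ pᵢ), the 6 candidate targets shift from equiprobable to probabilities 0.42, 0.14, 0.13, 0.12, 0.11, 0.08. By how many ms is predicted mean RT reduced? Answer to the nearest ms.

20 ms

Equiprobable entropy H₀ = log₂ 6 = 2.5850 bits.
Skewed entropy H = −Σ pᵢ log₂ pᵢ = 2.3143 bits.
ΔRT = b·(H₀ − H) = 75 × 0.2707 = 20.30 ms.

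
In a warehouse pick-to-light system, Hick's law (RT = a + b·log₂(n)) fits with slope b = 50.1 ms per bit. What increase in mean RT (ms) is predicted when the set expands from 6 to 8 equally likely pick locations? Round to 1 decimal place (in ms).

20.8 ms

Only the slope matters, since a is common to both: ΔRT = b·log₂(n₂/n₁).
log₂(8) − log₂(6) = 3 − 2.5850 = 0.4150.
ΔRT = 50.1 × 0.4150 = 20.793 ms.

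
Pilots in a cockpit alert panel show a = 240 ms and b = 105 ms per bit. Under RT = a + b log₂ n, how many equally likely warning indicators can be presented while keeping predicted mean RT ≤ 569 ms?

105·log₂ n ≤ 569 − 240 = 329, giving log₂ n ≤ 3.1333 and n ≤ 8.775. The largest whole number is 8.

8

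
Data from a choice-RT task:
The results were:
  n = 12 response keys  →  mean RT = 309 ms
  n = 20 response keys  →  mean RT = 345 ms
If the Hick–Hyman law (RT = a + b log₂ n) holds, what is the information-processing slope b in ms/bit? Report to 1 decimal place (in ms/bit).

48.8 ms/bit

Slope: b = (345 − 309) / (log₂ 20 − log₂ 12) = 36/0.7370 = 48.849 ms/bit.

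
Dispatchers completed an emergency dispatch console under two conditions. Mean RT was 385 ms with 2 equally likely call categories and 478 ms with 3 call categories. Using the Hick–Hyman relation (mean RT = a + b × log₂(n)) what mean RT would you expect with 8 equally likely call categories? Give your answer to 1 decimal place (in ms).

703.0 ms

Solve the two-equation system in a and b:
  b = (478 − 385) / (log₂ 3 − log₂ 2) = 93 / (1.5850 − 1) = 158.985 ms/bit
  a = 385 − 158.985 × 1 = 226.015 ms
Then RT(8) = 226.015 + 158.985 × log₂ 8 = 226.015 + 158.985 × 3 ≈ 702.969 ms.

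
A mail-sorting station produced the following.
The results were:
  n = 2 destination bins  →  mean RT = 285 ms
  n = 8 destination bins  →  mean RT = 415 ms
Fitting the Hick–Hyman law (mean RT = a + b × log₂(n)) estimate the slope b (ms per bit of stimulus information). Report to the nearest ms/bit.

65 ms/bit

The slope on a log₂ axis is (415 − 285) / (3 − 1) = 65 ms/bit.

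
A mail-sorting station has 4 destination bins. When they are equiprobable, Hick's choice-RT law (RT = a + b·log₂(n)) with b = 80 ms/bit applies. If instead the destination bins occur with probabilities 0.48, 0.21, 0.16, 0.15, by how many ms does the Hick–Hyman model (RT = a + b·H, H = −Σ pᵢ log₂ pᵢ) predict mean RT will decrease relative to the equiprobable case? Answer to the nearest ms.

The RT saving is b·ΔH. Equiprobable H₀ = log₂(4) = 2.0000 bits; with the given probabilities H = 1.8147 bits.
b·(H₀ − H) = 80 × (2.0000 − 1.8147) = 14.83 ms.

15 ms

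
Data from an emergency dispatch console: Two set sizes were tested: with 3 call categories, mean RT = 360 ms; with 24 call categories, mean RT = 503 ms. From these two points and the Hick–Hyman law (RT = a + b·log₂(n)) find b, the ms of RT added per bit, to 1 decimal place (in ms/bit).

b = (RT₂ − RT₁)/(log₂ n₂ − log₂ n₁) = (503 − 360)/(4.5850 − 1.5850) = 47.667 ms/bit.

47.7 ms/bit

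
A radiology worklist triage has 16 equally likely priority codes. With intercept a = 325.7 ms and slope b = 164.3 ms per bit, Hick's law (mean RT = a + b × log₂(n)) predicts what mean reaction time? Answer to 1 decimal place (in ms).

982.9 ms

log₂(16) = 4 bits, so RT = 325.7 + 164.3 × 4 ≈ 982.900 ms.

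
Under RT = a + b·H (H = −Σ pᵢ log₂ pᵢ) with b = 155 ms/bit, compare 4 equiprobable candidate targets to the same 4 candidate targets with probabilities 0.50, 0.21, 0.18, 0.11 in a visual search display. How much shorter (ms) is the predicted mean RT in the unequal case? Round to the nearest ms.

The RT saving is b·ΔH. Equiprobable H₀ = log₂(4) = 2.0000 bits; with the given probabilities H = 1.7684 bits.
b·(H₀ − H) = 155 × (2.0000 − 1.7684) = 35.90 ms.

36 ms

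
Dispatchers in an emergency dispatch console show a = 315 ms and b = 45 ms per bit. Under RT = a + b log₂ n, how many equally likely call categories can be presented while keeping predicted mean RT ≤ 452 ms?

Information budget: (452 − 315)/45 = 3.0444 bits, so n ≤ 2^3.0444 = 8.250 → at most 8.

8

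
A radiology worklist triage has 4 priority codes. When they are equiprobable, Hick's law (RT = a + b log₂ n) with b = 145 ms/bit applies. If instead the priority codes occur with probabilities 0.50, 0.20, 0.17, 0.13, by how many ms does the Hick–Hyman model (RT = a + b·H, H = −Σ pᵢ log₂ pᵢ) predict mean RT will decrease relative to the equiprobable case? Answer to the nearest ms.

The RT saving is b·ΔH. Equiprobable H₀ = log₂(4) = 2.0000 bits; with the given probabilities H = 1.7816 bits.
b·(H₀ − H) = 145 × (2.0000 − 1.7816) = 31.67 ms.

32 ms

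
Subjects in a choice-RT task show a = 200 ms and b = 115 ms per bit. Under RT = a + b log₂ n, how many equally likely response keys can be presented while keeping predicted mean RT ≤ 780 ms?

Set 200 + 115·log₂ n ≤ 780 → log₂ n ≤ (780 − 200)/115 = 5.0435.
So n ≤ 2^5.0435 = 32.979; the largest integer n is 32.

32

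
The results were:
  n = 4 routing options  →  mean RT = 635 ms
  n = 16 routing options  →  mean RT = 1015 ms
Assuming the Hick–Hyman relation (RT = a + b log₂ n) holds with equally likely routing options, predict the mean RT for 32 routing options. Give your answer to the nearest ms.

1205 ms

Fit slope and intercept:
  b = (1015 − 635) / (log₂ 16 − log₂ 4) = 380 / (4 − 2) = 190 ms/bit
  a = 635 − 190 × 2 = 255 ms
Then RT(32) = 255 + 190 × log₂ 32 = 255 + 190 × 5 ≈ 1205.000 ms.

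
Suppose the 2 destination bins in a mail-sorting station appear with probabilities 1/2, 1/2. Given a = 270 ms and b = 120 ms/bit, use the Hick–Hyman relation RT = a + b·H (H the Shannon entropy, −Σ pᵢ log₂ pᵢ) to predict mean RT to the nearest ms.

H = −Σ pᵢ log₂ pᵢ = 0.5·1 + 0.5·1 = 1.000 bits.
RT = 270 + 120 × 1.000 = 390.00 ms.

390 ms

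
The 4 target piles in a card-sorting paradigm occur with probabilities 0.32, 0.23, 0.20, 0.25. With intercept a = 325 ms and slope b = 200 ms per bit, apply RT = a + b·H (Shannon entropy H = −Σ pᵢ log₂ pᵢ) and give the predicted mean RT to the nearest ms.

Entropy contributions −pᵢ log₂ pᵢ: 0.5260, 0.4877, 0.4644, 0.5000; sum H = 1.9781 bits.
RT = a + bH = 325 + 200·1.9781 = 720.62 ms.

721 ms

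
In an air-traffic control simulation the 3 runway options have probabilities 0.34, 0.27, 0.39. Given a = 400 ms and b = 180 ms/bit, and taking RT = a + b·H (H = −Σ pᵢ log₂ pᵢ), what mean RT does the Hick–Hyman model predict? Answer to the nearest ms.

682 ms

Entropy contributions −pᵢ log₂ pᵢ: 0.5292, 0.5100, 0.5298; sum H = 1.5690 bits.
RT = a + bH = 400 + 180·1.5690 = 682.42 ms.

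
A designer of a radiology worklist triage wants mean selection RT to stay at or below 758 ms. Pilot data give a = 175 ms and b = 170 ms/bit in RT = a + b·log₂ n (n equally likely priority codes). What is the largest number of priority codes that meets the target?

170·log₂ n ≤ 758 − 175 = 583, giving log₂ n ≤ 3.4294 and n ≤ 10.773. The largest whole number is 10.

10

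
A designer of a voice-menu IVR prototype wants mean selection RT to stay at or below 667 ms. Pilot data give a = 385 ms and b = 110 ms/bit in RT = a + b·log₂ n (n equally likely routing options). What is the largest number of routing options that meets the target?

Set 385 + 110·log₂ n ≤ 667 → log₂ n ≤ (667 − 385)/110 = 2.5636.
So n ≤ 2^2.5636 = 5.912; the largest integer n is 5.

5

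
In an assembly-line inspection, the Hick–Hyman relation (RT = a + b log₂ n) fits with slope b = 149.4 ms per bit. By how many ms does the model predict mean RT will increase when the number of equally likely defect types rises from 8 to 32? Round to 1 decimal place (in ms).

Only the slope matters, since a is common to both: ΔRT = b·log₂(n₂/n₁).
log₂(32) − log₂(8) = log₂(32/8) = log₂(4) = 2.
ΔRT = 149.4 × 2.0000 = 298.800 ms.

298.8 ms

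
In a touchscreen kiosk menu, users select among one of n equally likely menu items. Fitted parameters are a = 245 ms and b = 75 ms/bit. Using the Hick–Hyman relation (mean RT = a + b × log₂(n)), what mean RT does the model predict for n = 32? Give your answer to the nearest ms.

620 ms

log₂(32) = 5 bits, so RT = 245 + 75 × 5 ≈ 620.000 ms.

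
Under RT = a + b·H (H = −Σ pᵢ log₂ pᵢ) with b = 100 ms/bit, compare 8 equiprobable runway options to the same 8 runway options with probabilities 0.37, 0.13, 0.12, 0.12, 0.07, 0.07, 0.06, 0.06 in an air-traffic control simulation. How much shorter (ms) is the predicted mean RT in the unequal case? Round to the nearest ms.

33 ms

The RT saving is b·ΔH. Equiprobable H₀ = log₂(8) = 3.0000 bits; with the given probabilities H = 2.6717 bits.
b·(H₀ − H) = 100 × (3.0000 − 2.6717) = 32.83 ms.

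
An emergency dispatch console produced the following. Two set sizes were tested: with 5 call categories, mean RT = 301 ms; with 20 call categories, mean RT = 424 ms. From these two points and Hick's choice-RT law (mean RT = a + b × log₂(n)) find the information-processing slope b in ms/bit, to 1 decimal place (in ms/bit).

61.5 ms/bit

b = (RT₂ − RT₁)/(log₂ n₂ − log₂ n₁) = (424 − 301)/(4.3219 − 2.3219) = 61.500 ms/bit.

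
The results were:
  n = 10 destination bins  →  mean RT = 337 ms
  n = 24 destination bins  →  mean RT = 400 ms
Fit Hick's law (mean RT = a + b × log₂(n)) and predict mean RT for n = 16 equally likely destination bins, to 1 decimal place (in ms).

Fit slope and intercept:
  b = (400 − 337) / (log₂ 24 − log₂ 10) = 63 / (4.5850 − 3.3219) = 49.880 ms/bit
  a = 337 − 49.880 × 3.3219 = 171.303 ms
Then RT(16) = 171.303 + 49.880 × log₂ 16 = 171.303 + 49.880 × 4 ≈ 370.822 ms.

370.8 ms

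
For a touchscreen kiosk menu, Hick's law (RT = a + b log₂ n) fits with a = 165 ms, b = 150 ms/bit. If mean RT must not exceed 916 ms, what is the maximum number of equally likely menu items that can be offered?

32

150·log₂ n ≤ 916 − 165 = 751, giving log₂ n ≤ 5.0067 and n ≤ 32.148. The largest whole number is 32.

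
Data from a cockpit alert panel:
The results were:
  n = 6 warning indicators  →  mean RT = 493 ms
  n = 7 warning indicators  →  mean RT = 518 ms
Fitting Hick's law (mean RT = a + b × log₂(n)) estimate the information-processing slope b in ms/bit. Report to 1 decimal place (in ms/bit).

112.4 ms/bit

The slope on a log₂ axis is (518 − 493) / (2.8074 − 2.5850) = 112.414 ms/bit.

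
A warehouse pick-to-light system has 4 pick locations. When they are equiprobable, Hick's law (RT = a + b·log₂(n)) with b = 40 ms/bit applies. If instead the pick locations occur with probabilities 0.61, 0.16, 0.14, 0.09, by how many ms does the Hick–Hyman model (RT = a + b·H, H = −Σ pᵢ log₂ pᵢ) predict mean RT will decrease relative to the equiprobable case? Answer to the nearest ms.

The RT saving is b·ΔH. Equiprobable H₀ = log₂(4) = 2.0000 bits; with the given probabilities H = 1.5678 bits.
b·(H₀ − H) = 40 × (2.0000 − 1.5678) = 17.29 ms.

17 ms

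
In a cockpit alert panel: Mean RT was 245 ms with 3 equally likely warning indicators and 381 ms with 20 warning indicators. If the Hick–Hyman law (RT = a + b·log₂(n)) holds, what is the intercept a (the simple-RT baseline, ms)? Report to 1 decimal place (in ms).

The slope on a log₂ axis is (381 − 245) / (4.3219 − 1.5850) = 49.690 ms/bit.
Intercept: a = 245 − 49.690·log₂(3) = 166.243 ms.

166.2 ms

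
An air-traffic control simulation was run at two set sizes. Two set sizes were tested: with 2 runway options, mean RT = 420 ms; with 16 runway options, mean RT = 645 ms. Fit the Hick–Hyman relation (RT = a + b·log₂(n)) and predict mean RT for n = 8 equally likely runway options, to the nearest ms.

570 ms

RT is linear in log₂ n, so two points fix the line:
  b = (645 − 420) / (log₂ 16 − log₂ 2) = 225 / (4 − 1) = 75 ms/bit
  a = 420 − 75 × 1 = 345 ms
Then RT(8) = 345 + 75 × log₂ 8 = 345 + 75 × 3 ≈ 570.000 ms.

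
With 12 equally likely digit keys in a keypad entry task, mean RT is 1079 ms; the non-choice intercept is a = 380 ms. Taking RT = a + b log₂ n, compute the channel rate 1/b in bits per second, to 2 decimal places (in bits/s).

b = (1079 − 380)/log₂ 12 = 699/3.5850 = 194.981 ms per bit = 0.19498 s/bit; the reciprocal is 5.129 bits/s.

5.13 bits/s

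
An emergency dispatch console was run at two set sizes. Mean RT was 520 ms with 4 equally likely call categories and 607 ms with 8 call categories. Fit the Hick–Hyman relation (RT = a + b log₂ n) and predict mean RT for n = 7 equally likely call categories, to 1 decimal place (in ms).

590.2 ms

Solve the two-equation system in a and b:
  b = (607 − 520) / (log₂ 8 − log₂ 4) = 87 / (3 − 2) = 87.000 ms/bit
  a = 520 − 87.000 × 2 = 346.000 ms
Then RT(7) = 346.000 + 87.000 × log₂ 7 = 346.000 + 87.000 × 2.8074 ≈ 590.240 ms.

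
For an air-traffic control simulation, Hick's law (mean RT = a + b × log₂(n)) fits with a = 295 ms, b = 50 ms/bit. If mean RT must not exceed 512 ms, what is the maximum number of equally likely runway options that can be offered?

50·log₂ n ≤ 512 − 295 = 217, giving log₂ n ≤ 4.3400 and n ≤ 20.252. The largest whole number is 20.

20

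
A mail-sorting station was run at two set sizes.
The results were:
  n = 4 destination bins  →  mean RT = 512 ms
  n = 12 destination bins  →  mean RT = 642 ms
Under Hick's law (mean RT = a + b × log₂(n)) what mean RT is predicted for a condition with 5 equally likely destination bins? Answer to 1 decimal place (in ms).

538.4 ms

With log₂ n on the abscissa the relation is linear; from the two conditions:
  b = (642 − 512) / (log₂ 12 − log₂ 4) = 130 / (3.5850 − 2) = 82.021 ms/bit
  a = 512 − 82.021 × 2 = 347.958 ms
Then RT(5) = 347.958 + 82.021 × log₂ 5 = 347.958 + 82.021 × 2.3219 ≈ 538.405 ms.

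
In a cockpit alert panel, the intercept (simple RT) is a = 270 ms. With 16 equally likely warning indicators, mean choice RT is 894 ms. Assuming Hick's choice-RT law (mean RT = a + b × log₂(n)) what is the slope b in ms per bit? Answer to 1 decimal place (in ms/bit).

156.0 ms/bit

16 alternatives carry log₂ 16 = 4 bits; the choice cost is 894 − 270 = 624 ms, so b = 624/4 = 156.000 ms/bit.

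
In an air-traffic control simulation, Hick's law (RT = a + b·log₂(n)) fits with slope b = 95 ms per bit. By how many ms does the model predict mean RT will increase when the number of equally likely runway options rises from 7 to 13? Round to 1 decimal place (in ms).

ΔRT = (a + b log₂ n₂) − (a + b log₂ n₁) = b·(log₂ n₂ − log₂ n₁).
log₂(13) − log₂(7) = 3.7004 − 2.8074 = 0.8931.
ΔRT = 95 × 0.8931 = 84.843 ms.

84.8 ms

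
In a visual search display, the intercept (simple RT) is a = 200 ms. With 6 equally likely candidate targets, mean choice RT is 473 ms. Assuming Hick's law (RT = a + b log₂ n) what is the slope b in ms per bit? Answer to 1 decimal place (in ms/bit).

b = (473 − 200) / log₂(6) = 273 / 2.5850 = 105.611 ms/bit.

105.6 ms/bit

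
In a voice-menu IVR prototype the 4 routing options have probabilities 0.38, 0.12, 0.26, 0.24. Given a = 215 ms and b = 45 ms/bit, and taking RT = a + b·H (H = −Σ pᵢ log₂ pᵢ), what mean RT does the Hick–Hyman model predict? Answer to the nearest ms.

Entropy contributions −pᵢ log₂ pᵢ: 0.5305, 0.3671, 0.5053, 0.4941; sum H = 1.8969 bits.
RT = a + bH = 215 + 45·1.8969 = 300.36 ms.

300 ms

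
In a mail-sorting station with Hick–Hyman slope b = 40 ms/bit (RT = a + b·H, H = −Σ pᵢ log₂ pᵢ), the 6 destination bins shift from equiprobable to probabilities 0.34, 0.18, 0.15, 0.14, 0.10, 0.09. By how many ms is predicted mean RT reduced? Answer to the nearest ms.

6 ms

The RT saving is b·ΔH. Equiprobable H₀ = log₂(6) = 2.5850 bits; with the given probabilities H = 2.4270 bits.
b·(H₀ − H) = 40 × (2.5850 − 2.4270) = 6.32 ms.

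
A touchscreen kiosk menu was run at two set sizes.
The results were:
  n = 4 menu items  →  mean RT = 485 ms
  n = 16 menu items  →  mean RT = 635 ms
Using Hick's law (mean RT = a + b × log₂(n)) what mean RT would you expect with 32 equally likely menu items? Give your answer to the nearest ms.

Fit slope and intercept:
  b = (635 − 485) / (log₂ 16 − log₂ 4) = 150 / (4 − 2) = 75 ms/bit
  a = 485 − 75 × 2 = 335 ms
Then RT(32) = 335 + 75 × log₂ 32 = 335 + 75 × 5 ≈ 710.000 ms.

710 ms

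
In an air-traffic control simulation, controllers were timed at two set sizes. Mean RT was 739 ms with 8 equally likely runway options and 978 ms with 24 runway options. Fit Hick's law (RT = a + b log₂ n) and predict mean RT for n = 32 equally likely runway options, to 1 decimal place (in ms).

Solve the two-equation system in a and b:
  b = (978 − 739) / (log₂ 24 − log₂ 8) = 239 / (4.5850 − 3) = 150.792 ms/bit
  a = 739 − 150.792 × 3 = 286.623 ms
Then RT(32) = 286.623 + 150.792 × log₂ 32 = 286.623 + 150.792 × 5 ≈ 1040.584 ms.

1040.6 ms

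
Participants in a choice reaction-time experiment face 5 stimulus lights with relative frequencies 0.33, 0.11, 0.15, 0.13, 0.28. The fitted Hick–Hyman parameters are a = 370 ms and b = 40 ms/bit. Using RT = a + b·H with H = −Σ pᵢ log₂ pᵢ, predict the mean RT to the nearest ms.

Entropy contributions −pᵢ log₂ pᵢ: 0.5278, 0.3503, 0.4105, 0.3826, 0.5142; sum H = 2.1855 bits.
RT = a + bH = 370 + 40·2.1855 = 457.42 ms.

457 ms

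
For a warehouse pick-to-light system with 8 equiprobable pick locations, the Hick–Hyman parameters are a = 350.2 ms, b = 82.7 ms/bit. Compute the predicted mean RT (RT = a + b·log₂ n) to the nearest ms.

598 ms

log₂(8) = 3 bits, so RT = 350.2 + 82.7 × 3 ≈ 598.300 ms.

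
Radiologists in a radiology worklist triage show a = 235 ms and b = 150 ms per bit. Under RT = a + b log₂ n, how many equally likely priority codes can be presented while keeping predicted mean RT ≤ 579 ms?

Information budget: (579 − 235)/150 = 2.2933 bits, so n ≤ 2^2.2933 = 4.902 → at most 4.

4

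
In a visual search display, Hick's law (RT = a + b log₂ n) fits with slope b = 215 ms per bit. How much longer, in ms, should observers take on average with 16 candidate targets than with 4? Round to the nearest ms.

430 ms

The intercept a cancels: ΔRT = b·(log₂ n₂ − log₂ n₁) = b·log₂(n₂/n₁).
log₂(16) − log₂(4) = log₂(16/4) = log₂(4) = 2.
ΔRT = 215 × 2.0000 = 430.000 ms.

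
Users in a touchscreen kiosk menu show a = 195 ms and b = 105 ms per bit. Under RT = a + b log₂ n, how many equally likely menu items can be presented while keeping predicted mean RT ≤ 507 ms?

7

105·log₂ n ≤ 507 − 195 = 312, giving log₂ n ≤ 2.9714 and n ≤ 7.843. The largest whole number is 7.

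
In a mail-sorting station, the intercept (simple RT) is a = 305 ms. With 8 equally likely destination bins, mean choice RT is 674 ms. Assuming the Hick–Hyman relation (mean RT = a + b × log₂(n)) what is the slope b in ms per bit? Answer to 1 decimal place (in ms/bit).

123.0 ms/bit

b = (674 − 305) / log₂(8) = 369 / 3 = 123.000 ms/bit.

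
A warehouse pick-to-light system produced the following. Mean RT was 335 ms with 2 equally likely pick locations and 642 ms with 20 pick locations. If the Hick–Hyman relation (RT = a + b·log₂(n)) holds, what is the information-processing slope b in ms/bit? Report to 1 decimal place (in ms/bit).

92.4 ms/bit

Slope: b = (642 − 335) / (log₂ 20 − log₂ 2) = 307/3.3219 = 92.416 ms/bit.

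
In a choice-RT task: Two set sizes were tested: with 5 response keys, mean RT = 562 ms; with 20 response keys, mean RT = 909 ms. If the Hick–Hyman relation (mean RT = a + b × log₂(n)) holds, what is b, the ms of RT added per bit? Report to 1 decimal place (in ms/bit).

Slope: b = (909 − 562) / (log₂ 20 − log₂ 5) = 347/2.0000 = 173.500 ms/bit.

173.5 ms/bit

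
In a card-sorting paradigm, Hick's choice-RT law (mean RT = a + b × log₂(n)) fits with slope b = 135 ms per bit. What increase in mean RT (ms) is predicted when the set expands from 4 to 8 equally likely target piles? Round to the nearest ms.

135 ms

The intercept a cancels: ΔRT = b·(log₂ n₂ − log₂ n₁) = b·log₂(n₂/n₁).
log₂(8) − log₂(4) = log₂(8/4) = log₂(2) = 1.
ΔRT = 135 × 1.0000 = 135.000 ms.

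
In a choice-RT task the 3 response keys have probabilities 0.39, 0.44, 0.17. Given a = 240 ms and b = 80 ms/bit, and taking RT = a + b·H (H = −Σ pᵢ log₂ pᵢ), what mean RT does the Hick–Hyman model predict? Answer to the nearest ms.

Entropy contributions −pᵢ log₂ pᵢ: 0.5298, 0.5211, 0.4346; sum H = 1.4855 bits.
RT = a + bH = 240 + 80·1.4855 = 358.84 ms.

359 ms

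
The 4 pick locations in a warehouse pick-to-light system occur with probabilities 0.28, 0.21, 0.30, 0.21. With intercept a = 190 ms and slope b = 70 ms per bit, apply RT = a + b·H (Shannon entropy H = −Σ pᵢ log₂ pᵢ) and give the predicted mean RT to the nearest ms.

329 ms

Entropy contributions −pᵢ log₂ pᵢ: 0.5142, 0.4728, 0.5211, 0.4728; sum H = 1.9810 bits.
RT = a + bH = 190 + 70·1.9810 = 328.67 ms.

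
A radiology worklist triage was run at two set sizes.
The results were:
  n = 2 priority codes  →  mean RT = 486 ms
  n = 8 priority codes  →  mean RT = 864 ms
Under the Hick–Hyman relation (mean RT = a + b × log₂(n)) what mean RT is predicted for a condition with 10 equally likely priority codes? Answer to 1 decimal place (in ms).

With log₂ n on the abscissa the relation is linear; from the two conditions:
  b = (864 − 486) / (log₂ 8 − log₂ 2) = 378 / (3 − 1) = 189.000 ms/bit
  a = 486 − 189.000 × 1 = 297.000 ms
Then RT(10) = 297.000 + 189.000 × log₂ 10 = 297.000 + 189.000 × 3.3219 ≈ 924.844 ms.

924.8 ms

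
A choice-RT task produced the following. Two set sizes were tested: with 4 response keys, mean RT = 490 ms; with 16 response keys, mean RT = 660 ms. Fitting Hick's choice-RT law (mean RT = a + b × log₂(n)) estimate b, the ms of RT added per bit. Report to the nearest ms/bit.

The slope on a log₂ axis is (660 − 490) / (4 − 2) = 85 ms/bit.

85 ms/bit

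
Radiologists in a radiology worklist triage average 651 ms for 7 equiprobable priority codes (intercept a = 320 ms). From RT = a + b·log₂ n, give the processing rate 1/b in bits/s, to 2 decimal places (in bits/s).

Choice component = 651 − 320 = 331 ms over log₂(7) = 2.8074 bits.
b = 331 / 2.8074 = 117.905 ms/bit, so 1/b = 8.481 bits/s.

8.48 bits/s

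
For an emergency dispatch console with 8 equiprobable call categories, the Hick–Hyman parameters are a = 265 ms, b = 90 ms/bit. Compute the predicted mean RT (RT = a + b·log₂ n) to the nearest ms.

535 ms

log₂(8) = 3 bits, so RT = 265 + 90 × 3 ≈ 535.000 ms.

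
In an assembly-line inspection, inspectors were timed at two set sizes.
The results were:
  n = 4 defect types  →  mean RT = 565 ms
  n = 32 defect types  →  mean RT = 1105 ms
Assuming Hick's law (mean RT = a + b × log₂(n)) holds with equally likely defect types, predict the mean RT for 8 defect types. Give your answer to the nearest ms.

745 ms

Solve the two-equation system in a and b:
  b = (1105 − 565) / (log₂ 32 − log₂ 4) = 540 / (5 − 2) = 180 ms/bit
  a = 565 − 180 × 2 = 205 ms
Then RT(8) = 205 + 180 × log₂ 8 = 205 + 180 × 3 ≈ 745.000 ms.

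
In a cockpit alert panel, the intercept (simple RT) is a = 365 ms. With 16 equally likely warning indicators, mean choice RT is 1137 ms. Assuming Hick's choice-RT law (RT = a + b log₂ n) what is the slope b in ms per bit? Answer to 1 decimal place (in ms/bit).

193.0 ms/bit

log₂(16) = 4 bits.
b = (RT − a)/log₂ n = (1137 − 365) / 4 = 193.000 ms/bit.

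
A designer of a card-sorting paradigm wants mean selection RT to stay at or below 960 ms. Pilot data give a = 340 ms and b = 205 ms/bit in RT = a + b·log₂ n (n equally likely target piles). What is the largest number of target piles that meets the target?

Information budget: (960 − 340)/205 = 3.0244 bits, so n ≤ 2^3.0244 = 8.136 → at most 8.

8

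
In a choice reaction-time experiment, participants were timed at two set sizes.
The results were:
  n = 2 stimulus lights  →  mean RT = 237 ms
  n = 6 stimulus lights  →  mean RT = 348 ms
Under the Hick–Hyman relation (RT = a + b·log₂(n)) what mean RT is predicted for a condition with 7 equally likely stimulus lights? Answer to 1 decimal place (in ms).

363.6 ms

Solve the two-equation system in a and b:
  b = (348 − 237) / (log₂ 6 − log₂ 2) = 111 / (2.5850 − 1) = 70.033 ms/bit
  a = 237 − 70.033 × 1 = 166.967 ms
Then RT(7) = 166.967 + 70.033 × log₂ 7 = 166.967 + 70.033 × 2.8074 ≈ 363.575 ms.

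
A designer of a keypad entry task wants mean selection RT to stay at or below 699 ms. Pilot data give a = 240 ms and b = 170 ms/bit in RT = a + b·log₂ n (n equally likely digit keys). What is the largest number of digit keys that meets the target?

Information budget: (699 − 240)/170 = 2.7000 bits, so n ≤ 2^2.7000 = 6.498 → at most 6.

6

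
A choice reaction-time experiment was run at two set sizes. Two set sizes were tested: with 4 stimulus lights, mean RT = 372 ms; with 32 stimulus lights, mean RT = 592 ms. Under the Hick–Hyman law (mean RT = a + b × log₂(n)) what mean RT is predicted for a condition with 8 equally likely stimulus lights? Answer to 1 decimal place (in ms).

Solve the two-equation system in a and b:
  b = (592 − 372) / (log₂ 32 − log₂ 4) = 220 / (5 − 2) = 73.333 ms/bit
  a = 372 − 73.333 × 2 = 225.333 ms
Then RT(8) = 225.333 + 73.333 × log₂ 8 = 225.333 + 73.333 × 3 ≈ 445.333 ms.

445.3 ms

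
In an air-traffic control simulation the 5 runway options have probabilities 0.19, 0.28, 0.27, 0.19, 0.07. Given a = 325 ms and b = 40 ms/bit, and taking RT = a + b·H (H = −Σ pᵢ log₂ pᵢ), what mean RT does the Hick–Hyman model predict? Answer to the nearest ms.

413 ms

Entropy contributions −pᵢ log₂ pᵢ: 0.4552, 0.5142, 0.5100, 0.4552, 0.2686; sum H = 2.2032 bits.
RT = a + bH = 325 + 40·2.2032 = 413.13 ms.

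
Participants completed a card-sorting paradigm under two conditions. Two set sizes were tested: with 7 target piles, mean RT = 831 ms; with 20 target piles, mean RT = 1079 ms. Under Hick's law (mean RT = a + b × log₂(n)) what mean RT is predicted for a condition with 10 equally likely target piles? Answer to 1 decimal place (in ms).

915.3 ms

Fit slope and intercept:
  b = (1079 − 831) / (log₂ 20 − log₂ 7) = 248 / (4.3219 − 2.8074) = 163.743 ms/bit
  a = 831 − 163.743 × 2.8074 = 371.317 ms
Then RT(10) = 371.317 + 163.743 × log₂ 10 = 371.317 + 163.743 × 3.3219 ≈ 915.257 ms.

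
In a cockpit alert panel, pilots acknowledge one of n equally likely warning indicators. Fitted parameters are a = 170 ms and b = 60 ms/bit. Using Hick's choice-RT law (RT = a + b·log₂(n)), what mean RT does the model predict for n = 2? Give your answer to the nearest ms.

230 ms

log₂(2) = 1 bits, so RT = 170 + 60 × 1 ≈ 230.000 ms.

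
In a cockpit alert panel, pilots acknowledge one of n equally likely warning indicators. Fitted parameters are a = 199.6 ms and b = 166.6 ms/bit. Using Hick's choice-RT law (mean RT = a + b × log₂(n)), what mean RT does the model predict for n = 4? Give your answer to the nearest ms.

log₂(4) = 2 bits, so RT = 199.6 + 166.6 × 2 ≈ 532.800 ms.

533 ms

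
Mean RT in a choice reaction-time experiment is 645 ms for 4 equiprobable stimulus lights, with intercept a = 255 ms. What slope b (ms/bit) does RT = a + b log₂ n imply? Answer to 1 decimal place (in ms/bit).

b = (645 − 255) / log₂(4) = 390 / 2 = 195.000 ms/bit.

195.0 ms/bit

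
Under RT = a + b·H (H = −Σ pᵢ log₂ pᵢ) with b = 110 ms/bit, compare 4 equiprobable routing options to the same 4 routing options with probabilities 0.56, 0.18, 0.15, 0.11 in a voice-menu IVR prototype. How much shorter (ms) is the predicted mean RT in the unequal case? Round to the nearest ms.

The RT saving is b·ΔH. Equiprobable H₀ = log₂(4) = 2.0000 bits; with the given probabilities H = 1.6746 bits.
b·(H₀ − H) = 110 × (2.0000 − 1.6746) = 35.80 ms.

36 ms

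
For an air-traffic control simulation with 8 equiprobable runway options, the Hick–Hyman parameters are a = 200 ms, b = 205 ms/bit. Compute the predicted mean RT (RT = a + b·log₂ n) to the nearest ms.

815 ms

log₂(8) = 3 bits, so RT = 200 + 205 × 3 ≈ 815.000 ms.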